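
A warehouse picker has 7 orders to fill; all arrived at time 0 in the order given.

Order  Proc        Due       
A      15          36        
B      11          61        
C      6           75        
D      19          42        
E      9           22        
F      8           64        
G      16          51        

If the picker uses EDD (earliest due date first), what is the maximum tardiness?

EDD (increasing due date): E A D G B F C.
E: 0→9, due 22, tardiness 0
A: 9→24, due 36, tardiness 0
D: 24→43, due 42, tardiness 1
G: 43→59, due 51, tardiness 8
B: 59→70, due 61, tardiness 9
F: 70→78, due 64, tardiness 14
C: 78→84, due 75, tardiness 9
Maximum = 14.

14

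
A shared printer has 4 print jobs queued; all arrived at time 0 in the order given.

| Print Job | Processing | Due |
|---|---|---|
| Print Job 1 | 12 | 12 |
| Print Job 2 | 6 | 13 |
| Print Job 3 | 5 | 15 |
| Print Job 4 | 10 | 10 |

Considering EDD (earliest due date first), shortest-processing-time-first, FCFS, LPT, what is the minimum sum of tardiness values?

32

EDD (increasing due date): Print Job 4 Print Job 1 Print Job 2 Print Job 3.
Print Job 4: 0→10, due 10, tardiness 0
Print Job 1: 10→22, due 12, tardiness 10
Print Job 2: 22→28, due 13, tardiness 15
Print Job 3: 28→33, due 15, tardiness 18
Sum = 0+10+15+18 = 43.
SPT (increasing processing time): Print Job 3 Print Job 2 Print Job 4 Print Job 1.
Print Job 3: 0→5, due 15, tardiness 0
Print Job 2: 5→11, due 13, tardiness 0
Print Job 4: 11→21, due 10, tardiness 11
Print Job 1: 21→33, due 12, tardiness 21
Sum = 0+0+11+21 = 32.
FIFO (arrival order): Print Job 1 Print Job 2 Print Job 3 Print Job 4.
Print Job 1: 0→12, due 12, tardiness 0
Print Job 2: 12→18, due 13, tardiness 5
Print Job 3: 18→23, due 15, tardiness 8
Print Job 4: 23→33, due 10, tardiness 23
Sum = 0+5+8+23 = 36.
LPT (decreasing processing time): Print Job 1 Print Job 4 Print Job 2 Print Job 3.
Print Job 1: 0→12, due 12, tardiness 0
Print Job 4: 12→22, due 10, tardiness 12
Print Job 2: 22→28, due 13, tardiness 15
Print Job 3: 28→33, due 15, tardiness 18
Sum = 0+12+15+18 = 45.
EDD 43, SPT 32, FIFO 36, LPT 45 → minimum 32.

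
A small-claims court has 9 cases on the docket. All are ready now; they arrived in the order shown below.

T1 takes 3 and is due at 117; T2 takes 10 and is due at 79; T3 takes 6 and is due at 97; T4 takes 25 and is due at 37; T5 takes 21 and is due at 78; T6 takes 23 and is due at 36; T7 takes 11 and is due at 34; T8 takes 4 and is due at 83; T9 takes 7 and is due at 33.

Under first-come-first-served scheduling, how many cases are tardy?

FIFO (arrival order): T1 T2 T3 T4 T5 T6 T7 T8 T9.
T1: 0→3, due 117, tardiness 0
T2: 3→13, due 79, tardiness 0
T3: 13→19, due 97, tardiness 0
T4: 19→44, due 37, tardiness 7
T5: 44→65, due 78, tardiness 0
T6: 65→88, due 36, tardiness 52
T7: 88→99, due 34, tardiness 65
T8: 99→103, due 83, tardiness 20
T9: 103→110, due 33, tardiness 77
Late cases: 5.

5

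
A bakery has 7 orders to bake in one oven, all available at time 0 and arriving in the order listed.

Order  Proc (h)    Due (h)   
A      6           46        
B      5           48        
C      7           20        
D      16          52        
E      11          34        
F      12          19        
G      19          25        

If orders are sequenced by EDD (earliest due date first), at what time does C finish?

EDD (increasing due date): F C G E A B D.
F: 0→12
C: 12→19

19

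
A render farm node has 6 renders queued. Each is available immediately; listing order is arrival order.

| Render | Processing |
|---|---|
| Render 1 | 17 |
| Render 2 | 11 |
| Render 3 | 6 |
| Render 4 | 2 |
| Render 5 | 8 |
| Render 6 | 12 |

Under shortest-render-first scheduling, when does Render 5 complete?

16

SPT (increasing processing time): Render 4 Render 3 Render 5 Render 2 Render 6 Render 1.
Render 4: 0→2
Render 3: 2→8
Render 5: 8→16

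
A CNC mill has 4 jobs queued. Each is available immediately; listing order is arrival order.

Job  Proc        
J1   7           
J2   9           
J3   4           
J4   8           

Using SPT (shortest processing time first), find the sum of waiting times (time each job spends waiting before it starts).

34

SPT (increasing processing time): J3 J1 J4 J2.
J3: waits 0, runs 0→4
J1: waits 4, runs 4→11
J4: waits 11, runs 11→19
J2: waits 19, runs 19→28
Sum = 0+4+11+19 = 34.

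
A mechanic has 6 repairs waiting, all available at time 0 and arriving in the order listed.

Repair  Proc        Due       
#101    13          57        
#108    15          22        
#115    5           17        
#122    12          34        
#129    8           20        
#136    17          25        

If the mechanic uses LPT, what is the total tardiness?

131

LPT (decreasing processing time): #136 #108 #101 #122 #129 #115.
#136: 0→17, due 25, tardiness 0
#108: 17→32, due 22, tardiness 10
#101: 32→45, due 57, tardiness 0
#122: 45→57, due 34, tardiness 23
#129: 57→65, due 20, tardiness 45
#115: 65→70, due 17, tardiness 53
Sum = 0+10+0+23+45+53 = 131.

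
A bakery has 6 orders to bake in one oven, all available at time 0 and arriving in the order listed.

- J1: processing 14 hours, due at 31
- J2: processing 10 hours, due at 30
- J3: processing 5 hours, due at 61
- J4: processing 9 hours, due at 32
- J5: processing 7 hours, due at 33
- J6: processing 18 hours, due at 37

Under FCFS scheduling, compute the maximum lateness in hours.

FIFO (arrival order): J1 J2 J3 J4 J5 J6.
J1: 0→14, due 31, lateness -17
J2: 14→24, due 30, lateness -6
J3: 24→29, due 61, lateness -32
J4: 29→38, due 32, lateness 6
J5: 38→45, due 33, lateness 12
J6: 45→63, due 37, lateness 26
Maximum = 26.

26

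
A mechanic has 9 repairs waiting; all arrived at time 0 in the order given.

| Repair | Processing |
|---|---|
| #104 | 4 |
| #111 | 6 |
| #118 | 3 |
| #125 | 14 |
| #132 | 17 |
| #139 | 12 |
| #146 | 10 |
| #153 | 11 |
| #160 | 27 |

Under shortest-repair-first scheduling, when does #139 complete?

46

SPT (increasing processing time): #118 #104 #111 #146 #153 #139 #125 #132 #160.
#118: 0→3
#104: 3→7
#111: 7→13
#146: 13→23
#153: 23→34
#139: 34→46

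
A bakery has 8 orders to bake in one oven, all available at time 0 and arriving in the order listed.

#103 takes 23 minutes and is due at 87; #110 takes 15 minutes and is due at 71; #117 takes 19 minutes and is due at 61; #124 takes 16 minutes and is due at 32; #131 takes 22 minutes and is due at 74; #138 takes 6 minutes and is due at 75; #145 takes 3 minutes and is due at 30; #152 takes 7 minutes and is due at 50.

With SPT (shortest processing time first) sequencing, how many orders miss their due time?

4

SPT (increasing processing time): #145 #138 #152 #110 #124 #117 #131 #103.
#145: 0→3, due 30, tardiness 0
#138: 3→9, due 75, tardiness 0
#152: 9→16, due 50, tardiness 0
#110: 16→31, due 71, tardiness 0
#124: 31→47, due 32, tardiness 15
#117: 47→66, due 61, tardiness 5
#131: 66→88, due 74, tardiness 14
#103: 88→111, due 87, tardiness 24
Late orders: 4.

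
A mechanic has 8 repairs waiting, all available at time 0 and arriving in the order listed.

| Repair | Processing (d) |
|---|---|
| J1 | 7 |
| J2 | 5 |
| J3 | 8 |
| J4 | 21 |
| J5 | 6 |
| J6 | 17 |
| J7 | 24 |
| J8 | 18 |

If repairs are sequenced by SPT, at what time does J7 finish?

SPT (increasing processing time): J2 J5 J1 J3 J6 J8 J4 J7.
J2: 0→5
J5: 5→11
J1: 11→18
J3: 18→26
J6: 26→43
J8: 43→61
J4: 61→82
J7: 82→106

106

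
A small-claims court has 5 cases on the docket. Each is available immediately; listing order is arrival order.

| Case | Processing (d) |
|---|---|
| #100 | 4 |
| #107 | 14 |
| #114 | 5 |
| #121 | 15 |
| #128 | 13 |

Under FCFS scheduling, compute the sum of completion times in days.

134

FIFO (arrival order): #100 #107 #114 #121 #128.
#100: 0→4
#107: 4→18
#114: 18→23
#121: 23→38
#128: 38→51
Sum = 4+18+23+38+51 = 134.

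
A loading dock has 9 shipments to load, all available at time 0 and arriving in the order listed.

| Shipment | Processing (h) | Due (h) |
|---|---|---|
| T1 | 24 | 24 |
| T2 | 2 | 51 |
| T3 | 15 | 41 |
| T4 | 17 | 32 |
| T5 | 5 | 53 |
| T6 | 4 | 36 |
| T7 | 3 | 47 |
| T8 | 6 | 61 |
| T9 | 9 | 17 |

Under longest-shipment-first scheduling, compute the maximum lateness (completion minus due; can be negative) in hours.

LPT (decreasing processing time): T1 T4 T3 T9 T8 T5 T6 T7 T2.
T1: 0→24, due 24, lateness 0
T4: 24→41, due 32, lateness 9
T3: 41→56, due 41, lateness 15
T9: 56→65, due 17, lateness 48
T8: 65→71, due 61, lateness 10
T5: 71→76, due 53, lateness 23
T6: 76→80, due 36, lateness 44
T7: 80→83, due 47, lateness 36
T2: 83→85, due 51, lateness 34
Maximum = 48.

48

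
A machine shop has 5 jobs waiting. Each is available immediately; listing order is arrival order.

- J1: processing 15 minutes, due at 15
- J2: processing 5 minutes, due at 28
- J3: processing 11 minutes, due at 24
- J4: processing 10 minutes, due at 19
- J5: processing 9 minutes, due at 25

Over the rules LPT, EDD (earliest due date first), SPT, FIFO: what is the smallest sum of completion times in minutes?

128

LPT (decreasing processing time): J1 J3 J4 J5 J2.
J1: 0→15
J3: 15→26
J4: 26→36
J5: 36→45
J2: 45→50
Sum = 15+26+36+45+50 = 172.
EDD (increasing due date): J1 J4 J3 J5 J2.
J1: 0→15
J4: 15→25
J3: 25→36
J5: 36→45
J2: 45→50
Sum = 15+25+36+45+50 = 171.
SPT (increasing processing time): J2 J5 J4 J3 J1.
J2: 0→5
J5: 5→14
J4: 14→24
J3: 24→35
J1: 35→50
Sum = 5+14+24+35+50 = 128.
FIFO (arrival order): J1 J2 J3 J4 J5.
J1: 0→15
J2: 15→20
J3: 20→31
J4: 31→41
J5: 41→50
Sum = 15+20+31+41+50 = 157.
LPT 172, EDD 171, SPT 128, FIFO 157 → minimum 128.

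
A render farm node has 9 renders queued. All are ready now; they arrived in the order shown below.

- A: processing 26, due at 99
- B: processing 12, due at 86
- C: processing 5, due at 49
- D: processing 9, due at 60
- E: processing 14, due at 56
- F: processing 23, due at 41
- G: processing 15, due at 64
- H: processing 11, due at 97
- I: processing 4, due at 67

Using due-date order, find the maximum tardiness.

20

EDD (increasing due date): F C E D G I B H A.
F: 0→23, due 41, tardiness 0
C: 23→28, due 49, tardiness 0
E: 28→42, due 56, tardiness 0
D: 42→51, due 60, tardiness 0
G: 51→66, due 64, tardiness 2
I: 66→70, due 67, tardiness 3
B: 70→82, due 86, tardiness 0
H: 82→93, due 97, tardiness 0
A: 93→119, due 99, tardiness 20
Maximum = 20.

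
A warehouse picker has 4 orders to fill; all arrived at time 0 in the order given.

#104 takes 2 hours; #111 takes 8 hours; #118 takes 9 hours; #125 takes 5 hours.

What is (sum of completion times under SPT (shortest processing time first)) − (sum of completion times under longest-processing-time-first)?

SPT (increasing processing time): #104 #125 #111 #118.
#104: 0→2
#125: 2→7
#111: 7→15
#118: 15→24
Sum = 2+7+15+24 = 48.
LPT (decreasing processing time): #118 #111 #125 #104.
#118: 0→9
#111: 9→17
#125: 17→22
#104: 22→24
Sum = 9+17+22+24 = 72.
Difference = 48 − 72 = -24.

-24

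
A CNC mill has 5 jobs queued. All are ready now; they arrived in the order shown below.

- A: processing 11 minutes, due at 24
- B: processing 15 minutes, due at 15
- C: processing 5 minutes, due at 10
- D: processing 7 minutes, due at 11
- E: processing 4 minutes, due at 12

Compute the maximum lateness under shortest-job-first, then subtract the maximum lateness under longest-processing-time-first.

SPT (increasing processing time): E C D A B.
E: 0→4, due 12, lateness -8
C: 4→9, due 10, lateness -1
D: 9→16, due 11, lateness 5
A: 16→27, due 24, lateness 3
B: 27→42, due 15, lateness 27
Maximum = 27.
LPT (decreasing processing time): B A D C E.
B: 0→15, due 15, lateness 0
A: 15→26, due 24, lateness 2
D: 26→33, due 11, lateness 22
C: 33→38, due 10, lateness 28
E: 38→42, due 12, lateness 30
Maximum = 30.
Difference = 27 − 30 = -3.

-3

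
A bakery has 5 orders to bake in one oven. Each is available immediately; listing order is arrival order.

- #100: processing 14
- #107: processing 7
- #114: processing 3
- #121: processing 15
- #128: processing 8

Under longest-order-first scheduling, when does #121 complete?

15

LPT (decreasing processing time): #121 #100 #128 #107 #114.
#121: 0→15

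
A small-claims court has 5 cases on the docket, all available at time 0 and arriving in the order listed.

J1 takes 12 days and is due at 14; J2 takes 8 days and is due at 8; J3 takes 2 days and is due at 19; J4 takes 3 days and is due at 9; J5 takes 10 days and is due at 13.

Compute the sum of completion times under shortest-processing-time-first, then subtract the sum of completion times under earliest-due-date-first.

SPT (increasing processing time): J3 J4 J2 J5 J1.
J3: 0→2
J4: 2→5
J2: 5→13
J5: 13→23
J1: 23→35
Sum = 2+5+13+23+35 = 78.
EDD (increasing due date): J2 J4 J5 J1 J3.
J2: 0→8
J4: 8→11
J5: 11→21
J1: 21→33
J3: 33→35
Sum = 8+11+21+33+35 = 108.
Difference = 78 − 108 = -30.

-30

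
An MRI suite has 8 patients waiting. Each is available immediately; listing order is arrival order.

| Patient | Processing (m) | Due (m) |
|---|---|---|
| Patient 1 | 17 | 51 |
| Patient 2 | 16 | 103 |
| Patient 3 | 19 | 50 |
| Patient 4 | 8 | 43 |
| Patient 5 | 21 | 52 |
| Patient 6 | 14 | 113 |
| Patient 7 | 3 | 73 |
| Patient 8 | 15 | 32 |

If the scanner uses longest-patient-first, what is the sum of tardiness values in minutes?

169

LPT (decreasing processing time): Patient 5 Patient 3 Patient 1 Patient 2 Patient 8 Patient 6 Patient 4 Patient 7.
Patient 5: 0→21, due 52, tardiness 0
Patient 3: 21→40, due 50, tardiness 0
Patient 1: 40→57, due 51, tardiness 6
Patient 2: 57→73, due 103, tardiness 0
Patient 8: 73→88, due 32, tardiness 56
Patient 6: 88→102, due 113, tardiness 0
Patient 4: 102→110, due 43, tardiness 67
Patient 7: 110→113, due 73, tardiness 40
Sum = 0+0+6+0+56+0+67+40 = 169.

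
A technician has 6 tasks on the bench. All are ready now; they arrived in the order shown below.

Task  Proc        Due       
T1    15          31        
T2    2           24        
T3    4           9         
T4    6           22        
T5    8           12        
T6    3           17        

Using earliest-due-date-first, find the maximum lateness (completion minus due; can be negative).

7

EDD (increasing due date): T3 T5 T6 T4 T2 T1.
T3: 0→4, due 9, lateness -5
T5: 4→12, due 12, lateness 0
T6: 12→15, due 17, lateness -2
T4: 15→21, due 22, lateness -1
T2: 21→23, due 24, lateness -1
T1: 23→38, due 31, lateness 7
Maximum = 7.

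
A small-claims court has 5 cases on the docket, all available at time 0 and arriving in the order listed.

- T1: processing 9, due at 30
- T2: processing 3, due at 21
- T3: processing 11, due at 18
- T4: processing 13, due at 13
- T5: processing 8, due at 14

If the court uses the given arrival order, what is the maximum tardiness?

30

FIFO (arrival order): T1 T2 T3 T4 T5.
T1: 0→9, due 30, tardiness 0
T2: 9→12, due 21, tardiness 0
T3: 12→23, due 18, tardiness 5
T4: 23→36, due 13, tardiness 23
T5: 36→44, due 14, tardiness 30
Maximum = 30.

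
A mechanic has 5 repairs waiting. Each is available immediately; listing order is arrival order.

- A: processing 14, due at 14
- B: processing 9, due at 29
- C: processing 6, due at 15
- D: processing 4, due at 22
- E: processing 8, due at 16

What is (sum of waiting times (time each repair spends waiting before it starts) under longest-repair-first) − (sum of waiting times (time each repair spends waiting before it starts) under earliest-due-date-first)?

LPT (decreasing processing time): A B E C D.
A: waits 0, runs 0→14
B: waits 14, runs 14→23
E: waits 23, runs 23→31
C: waits 31, runs 31→37
D: waits 37, runs 37→41
Sum = 0+14+23+31+37 = 105.
EDD (increasing due date): A C E D B.
A: waits 0, runs 0→14
C: waits 14, runs 14→20
E: waits 20, runs 20→28
D: waits 28, runs 28→32
B: waits 32, runs 32→41
Sum = 0+14+20+28+32 = 94.
Difference = 105 − 94 = 11.

11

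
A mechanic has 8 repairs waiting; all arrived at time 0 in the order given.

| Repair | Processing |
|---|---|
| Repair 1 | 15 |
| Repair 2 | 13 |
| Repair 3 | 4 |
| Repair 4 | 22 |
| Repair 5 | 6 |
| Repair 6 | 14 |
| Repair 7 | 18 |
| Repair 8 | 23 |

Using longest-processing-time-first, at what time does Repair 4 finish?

45

LPT (decreasing processing time): Repair 8 Repair 4 Repair 7 Repair 1 Repair 6 Repair 2 Repair 5 Repair 3.
Repair 8: 0→23
Repair 4: 23→45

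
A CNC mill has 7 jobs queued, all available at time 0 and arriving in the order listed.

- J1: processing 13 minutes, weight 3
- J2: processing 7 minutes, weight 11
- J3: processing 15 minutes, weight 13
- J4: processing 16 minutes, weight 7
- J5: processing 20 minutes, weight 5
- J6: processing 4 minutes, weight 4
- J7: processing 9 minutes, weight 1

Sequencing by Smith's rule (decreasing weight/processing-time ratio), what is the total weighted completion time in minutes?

1372

WSPT (decreasing weight/processing-time ratio): J2 J6 J3 J4 J5 J1 J7.
J2: finishes 7, weight 11, w·C = 77
J6: finishes 11, weight 4, w·C = 44
J3: finishes 26, weight 13, w·C = 338
J4: finishes 42, weight 7, w·C = 294
J5: finishes 62, weight 5, w·C = 310
J1: finishes 75, weight 3, w·C = 225
J7: finishes 84, weight 1, w·C = 84
Sum = 77+44+338+294+310+225+84 = 1372.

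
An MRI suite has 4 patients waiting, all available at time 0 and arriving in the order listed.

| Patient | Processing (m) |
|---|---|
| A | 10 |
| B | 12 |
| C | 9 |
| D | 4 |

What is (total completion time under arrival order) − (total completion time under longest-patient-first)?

FIFO (arrival order): A B C D.
A: 0→10
B: 10→22
C: 22→31
D: 31→35
Sum = 10+22+31+35 = 98.
LPT (decreasing processing time): B A C D.
B: 0→12
A: 12→22
C: 22→31
D: 31→35
Sum = 12+22+31+35 = 100.
Difference = 98 − 100 = -2.

-2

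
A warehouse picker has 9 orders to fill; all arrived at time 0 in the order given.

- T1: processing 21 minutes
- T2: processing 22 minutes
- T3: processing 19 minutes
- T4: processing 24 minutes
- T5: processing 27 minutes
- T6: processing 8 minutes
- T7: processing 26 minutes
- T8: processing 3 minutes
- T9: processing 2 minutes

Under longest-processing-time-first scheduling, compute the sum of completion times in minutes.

LPT (decreasing processing time): T5 T7 T4 T2 T1 T3 T6 T8 T9.
T5: 0→27
T7: 27→53
T4: 53→77
T2: 77→99
T1: 99→120
T3: 120→139
T6: 139→147
T8: 147→150
T9: 150→152
Sum = 27+53+77+99+120+139+147+150+152 = 964.

964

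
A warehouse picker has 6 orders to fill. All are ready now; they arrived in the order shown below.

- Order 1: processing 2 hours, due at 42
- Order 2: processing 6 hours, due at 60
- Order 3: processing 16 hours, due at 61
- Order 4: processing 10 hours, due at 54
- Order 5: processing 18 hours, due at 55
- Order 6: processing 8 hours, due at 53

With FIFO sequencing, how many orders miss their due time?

FIFO (arrival order): Order 1 Order 2 Order 3 Order 4 Order 5 Order 6.
Order 1: 0→2, due 42, tardiness 0
Order 2: 2→8, due 60, tardiness 0
Order 3: 8→24, due 61, tardiness 0
Order 4: 24→34, due 54, tardiness 0
Order 5: 34→52, due 55, tardiness 0
Order 6: 52→60, due 53, tardiness 7
Late orders: 1.

1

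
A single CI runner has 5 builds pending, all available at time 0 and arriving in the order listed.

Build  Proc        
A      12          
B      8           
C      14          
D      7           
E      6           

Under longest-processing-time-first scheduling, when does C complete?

14

LPT (decreasing processing time): C A B D E.
C: 0→14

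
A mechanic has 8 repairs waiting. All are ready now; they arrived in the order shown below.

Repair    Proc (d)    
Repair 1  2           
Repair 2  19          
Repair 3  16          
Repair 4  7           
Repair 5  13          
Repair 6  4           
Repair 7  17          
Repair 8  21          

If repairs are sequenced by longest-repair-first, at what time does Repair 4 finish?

93

LPT (decreasing processing time): Repair 8 Repair 2 Repair 7 Repair 3 Repair 5 Repair 4 Repair 6 Repair 1.
Repair 8: 0→21
Repair 2: 21→40
Repair 7: 40→57
Repair 3: 57→73
Repair 5: 73→86
Repair 4: 86→93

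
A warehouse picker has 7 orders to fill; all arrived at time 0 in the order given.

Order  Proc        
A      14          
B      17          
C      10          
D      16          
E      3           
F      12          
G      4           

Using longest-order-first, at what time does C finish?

LPT (decreasing processing time): B D A F C G E.
B: 0→17
D: 17→33
A: 33→47
F: 47→59
C: 59→69

69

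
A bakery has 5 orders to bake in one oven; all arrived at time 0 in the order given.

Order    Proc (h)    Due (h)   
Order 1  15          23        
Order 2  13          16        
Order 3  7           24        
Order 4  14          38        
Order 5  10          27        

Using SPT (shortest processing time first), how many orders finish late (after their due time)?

3

SPT (increasing processing time): Order 3 Order 5 Order 2 Order 4 Order 1.
Order 3: 0→7, due 24, tardiness 0
Order 5: 7→17, due 27, tardiness 0
Order 2: 17→30, due 16, tardiness 14
Order 4: 30→44, due 38, tardiness 6
Order 1: 44→59, due 23, tardiness 36
Late orders: 3.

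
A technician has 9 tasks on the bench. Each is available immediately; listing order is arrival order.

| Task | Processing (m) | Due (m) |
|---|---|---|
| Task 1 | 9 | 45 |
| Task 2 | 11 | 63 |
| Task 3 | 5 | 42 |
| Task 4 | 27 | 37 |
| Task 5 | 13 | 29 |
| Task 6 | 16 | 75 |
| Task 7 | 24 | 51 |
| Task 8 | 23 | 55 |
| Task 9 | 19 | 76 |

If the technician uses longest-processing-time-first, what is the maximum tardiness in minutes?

LPT (decreasing processing time): Task 4 Task 7 Task 8 Task 9 Task 6 Task 5 Task 2 Task 1 Task 3.
Task 4: 0→27, due 37, tardiness 0
Task 7: 27→51, due 51, tardiness 0
Task 8: 51→74, due 55, tardiness 19
Task 9: 74→93, due 76, tardiness 17
Task 6: 93→109, due 75, tardiness 34
Task 5: 109→122, due 29, tardiness 93
Task 2: 122→133, due 63, tardiness 70
Task 1: 133→142, due 45, tardiness 97
Task 3: 142→147, due 42, tardiness 105
Maximum = 105.

105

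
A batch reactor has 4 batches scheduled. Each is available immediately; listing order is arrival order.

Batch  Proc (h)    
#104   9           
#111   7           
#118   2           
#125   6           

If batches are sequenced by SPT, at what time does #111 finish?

15

SPT (increasing processing time): #118 #125 #111 #104.
#118: 0→2
#125: 2→8
#111: 8→15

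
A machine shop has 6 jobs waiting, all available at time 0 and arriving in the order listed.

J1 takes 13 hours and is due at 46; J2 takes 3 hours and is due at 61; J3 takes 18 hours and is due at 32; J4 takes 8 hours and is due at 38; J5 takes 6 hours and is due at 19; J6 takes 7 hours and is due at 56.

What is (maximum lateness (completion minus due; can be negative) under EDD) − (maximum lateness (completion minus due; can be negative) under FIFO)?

-30

EDD (increasing due date): J5 J3 J4 J1 J6 J2.
J5: 0→6, due 19, lateness -13
J3: 6→24, due 32, lateness -8
J4: 24→32, due 38, lateness -6
J1: 32→45, due 46, lateness -1
J6: 45→52, due 56, lateness -4
J2: 52→55, due 61, lateness -6
Maximum = -1.
FIFO (arrival order): J1 J2 J3 J4 J5 J6.
J1: 0→13, due 46, lateness -33
J2: 13→16, due 61, lateness -45
J3: 16→34, due 32, lateness 2
J4: 34→42, due 38, lateness 4
J5: 42→48, due 19, lateness 29
J6: 48→55, due 56, lateness -1
Maximum = 29.
Difference = -1 − 29 = -30.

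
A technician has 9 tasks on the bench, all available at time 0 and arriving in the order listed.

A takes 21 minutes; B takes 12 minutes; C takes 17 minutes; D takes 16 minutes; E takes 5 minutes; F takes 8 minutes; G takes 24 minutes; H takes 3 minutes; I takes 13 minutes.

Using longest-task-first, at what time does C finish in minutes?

LPT (decreasing processing time): G A C D I B F E H.
G: 0→24
A: 24→45
C: 45→62

62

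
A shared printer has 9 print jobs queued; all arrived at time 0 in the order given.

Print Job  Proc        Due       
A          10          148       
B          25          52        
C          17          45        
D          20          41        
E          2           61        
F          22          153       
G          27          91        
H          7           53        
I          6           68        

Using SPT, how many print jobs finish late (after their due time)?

SPT (increasing processing time): E I H A C D F B G.
E: 0→2, due 61, tardiness 0
I: 2→8, due 68, tardiness 0
H: 8→15, due 53, tardiness 0
A: 15→25, due 148, tardiness 0
C: 25→42, due 45, tardiness 0
D: 42→62, due 41, tardiness 21
F: 62→84, due 153, tardiness 0
B: 84→109, due 52, tardiness 57
G: 109→136, due 91, tardiness 45
Late print jobs: 3.

3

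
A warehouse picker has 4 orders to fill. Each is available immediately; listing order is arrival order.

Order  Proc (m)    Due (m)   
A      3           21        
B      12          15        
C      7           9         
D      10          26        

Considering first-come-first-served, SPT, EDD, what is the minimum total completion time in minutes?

65

FIFO (arrival order): A B C D.
A: 0→3
B: 3→15
C: 15→22
D: 22→32
Sum = 3+15+22+32 = 72.
SPT (increasing processing time): A C D B.
A: 0→3
C: 3→10
D: 10→20
B: 20→32
Sum = 3+10+20+32 = 65.
EDD (increasing due date): C B A D.
C: 0→7
B: 7→19
A: 19→22
D: 22→32
Sum = 7+19+22+32 = 80.
FIFO 72, SPT 65, EDD 80 → minimum 65.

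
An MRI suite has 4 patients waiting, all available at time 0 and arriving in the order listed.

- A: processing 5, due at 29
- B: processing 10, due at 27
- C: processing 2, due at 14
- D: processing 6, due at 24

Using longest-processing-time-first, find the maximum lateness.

9

LPT (decreasing processing time): B D A C.
B: 0→10, due 27, lateness -17
D: 10→16, due 24, lateness -8
A: 16→21, due 29, lateness -8
C: 21→23, due 14, lateness 9
Maximum = 9.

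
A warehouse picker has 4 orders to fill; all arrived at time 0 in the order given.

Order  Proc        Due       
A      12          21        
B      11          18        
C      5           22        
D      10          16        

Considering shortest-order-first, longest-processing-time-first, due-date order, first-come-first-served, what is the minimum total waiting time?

SPT (increasing processing time): C D B A.
C: waits 0, runs 0→5
D: waits 5, runs 5→15
B: waits 15, runs 15→26
A: waits 26, runs 26→38
Sum = 0+5+15+26 = 46.
LPT (decreasing processing time): A B D C.
A: waits 0, runs 0→12
B: waits 12, runs 12→23
D: waits 23, runs 23→33
C: waits 33, runs 33→38
Sum = 0+12+23+33 = 68.
EDD (increasing due date): D B A C.
D: waits 0, runs 0→10
B: waits 10, runs 10→21
A: waits 21, runs 21→33
C: waits 33, runs 33→38
Sum = 0+10+21+33 = 64.
FIFO (arrival order): A B C D.
A: waits 0, runs 0→12
B: waits 12, runs 12→23
C: waits 23, runs 23→28
D: waits 28, runs 28→38
Sum = 0+12+23+28 = 63.
SPT 46, LPT 68, EDD 64, FIFO 63 → minimum 46.

46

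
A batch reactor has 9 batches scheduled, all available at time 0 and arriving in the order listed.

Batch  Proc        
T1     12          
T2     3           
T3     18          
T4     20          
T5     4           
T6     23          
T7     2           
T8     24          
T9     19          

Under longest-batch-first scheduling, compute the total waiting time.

687

LPT (decreasing processing time): T8 T6 T4 T9 T3 T1 T5 T2 T7.
T8: waits 0, runs 0→24
T6: waits 24, runs 24→47
T4: waits 47, runs 47→67
T9: waits 67, runs 67→86
T3: waits 86, runs 86→104
T1: waits 104, runs 104→116
T5: waits 116, runs 116→120
T2: waits 120, runs 120→123
T7: waits 123, runs 123→125
Sum = 0+24+47+67+86+104+116+120+123 = 687.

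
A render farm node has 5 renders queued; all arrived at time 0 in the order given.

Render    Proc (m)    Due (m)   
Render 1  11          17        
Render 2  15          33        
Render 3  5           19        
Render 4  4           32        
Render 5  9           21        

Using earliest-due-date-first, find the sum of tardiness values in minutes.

EDD (increasing due date): Render 1 Render 3 Render 5 Render 4 Render 2.
Render 1: 0→11, due 17, tardiness 0
Render 3: 11→16, due 19, tardiness 0
Render 5: 16→25, due 21, tardiness 4
Render 4: 25→29, due 32, tardiness 0
Render 2: 29→44, due 33, tardiness 11
Sum = 0+0+4+0+11 = 15.

15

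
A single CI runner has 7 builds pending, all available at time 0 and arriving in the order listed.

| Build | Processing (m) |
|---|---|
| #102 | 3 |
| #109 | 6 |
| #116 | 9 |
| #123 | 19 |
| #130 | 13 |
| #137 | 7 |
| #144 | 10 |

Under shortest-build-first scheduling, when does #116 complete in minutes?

SPT (increasing processing time): #102 #109 #137 #116 #144 #130 #123.
#102: 0→3
#109: 3→9
#137: 9→16
#116: 16→25

25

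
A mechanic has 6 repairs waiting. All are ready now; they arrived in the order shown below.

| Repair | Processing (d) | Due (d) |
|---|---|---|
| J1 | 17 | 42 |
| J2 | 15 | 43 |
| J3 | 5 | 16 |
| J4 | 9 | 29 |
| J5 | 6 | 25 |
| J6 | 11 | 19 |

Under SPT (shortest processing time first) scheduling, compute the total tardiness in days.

36

SPT (increasing processing time): J3 J5 J4 J6 J2 J1.
J3: 0→5, due 16, tardiness 0
J5: 5→11, due 25, tardiness 0
J4: 11→20, due 29, tardiness 0
J6: 20→31, due 19, tardiness 12
J2: 31→46, due 43, tardiness 3
J1: 46→63, due 42, tardiness 21
Sum = 0+0+0+12+3+21 = 36.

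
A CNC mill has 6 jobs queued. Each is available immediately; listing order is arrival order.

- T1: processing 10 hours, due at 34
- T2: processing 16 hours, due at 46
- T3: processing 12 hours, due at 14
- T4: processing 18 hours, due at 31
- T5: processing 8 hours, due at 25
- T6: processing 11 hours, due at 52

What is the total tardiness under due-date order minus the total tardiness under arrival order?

-49

EDD (increasing due date): T3 T5 T4 T1 T2 T6.
T3: 0→12, due 14, tardiness 0
T5: 12→20, due 25, tardiness 0
T4: 20→38, due 31, tardiness 7
T1: 38→48, due 34, tardiness 14
T2: 48→64, due 46, tardiness 18
T6: 64→75, due 52, tardiness 23
Sum = 0+0+7+14+18+23 = 62.
FIFO (arrival order): T1 T2 T3 T4 T5 T6.
T1: 0→10, due 34, tardiness 0
T2: 10→26, due 46, tardiness 0
T3: 26→38, due 14, tardiness 24
T4: 38→56, due 31, tardiness 25
T5: 56→64, due 25, tardiness 39
T6: 64→75, due 52, tardiness 23
Sum = 0+0+24+25+39+23 = 111.
Difference = 62 − 111 = -49.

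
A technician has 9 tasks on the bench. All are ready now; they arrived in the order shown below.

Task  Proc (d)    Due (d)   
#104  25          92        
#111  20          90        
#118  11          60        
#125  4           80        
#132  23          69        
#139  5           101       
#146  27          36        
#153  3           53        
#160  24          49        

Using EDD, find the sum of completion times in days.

768

EDD (increasing due date): #146 #160 #153 #118 #132 #125 #111 #104 #139.
#146: 0→27
#160: 27→51
#153: 51→54
#118: 54→65
#132: 65→88
#125: 88→92
#111: 92→112
#104: 112→137
#139: 137→142
Sum = 27+51+54+65+88+92+112+137+142 = 768.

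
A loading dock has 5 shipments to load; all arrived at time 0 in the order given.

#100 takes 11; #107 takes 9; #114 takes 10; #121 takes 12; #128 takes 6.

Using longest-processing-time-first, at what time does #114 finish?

33

LPT (decreasing processing time): #121 #100 #114 #107 #128.
#121: 0→12
#100: 12→23
#114: 23→33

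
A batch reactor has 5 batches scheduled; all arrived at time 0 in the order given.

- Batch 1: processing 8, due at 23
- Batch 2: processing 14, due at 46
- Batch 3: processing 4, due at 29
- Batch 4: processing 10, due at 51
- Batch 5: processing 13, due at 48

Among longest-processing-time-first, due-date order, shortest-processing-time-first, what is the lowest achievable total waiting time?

LPT (decreasing processing time): Batch 2 Batch 5 Batch 4 Batch 1 Batch 3.
Batch 2: waits 0, runs 0→14
Batch 5: waits 14, runs 14→27
Batch 4: waits 27, runs 27→37
Batch 1: waits 37, runs 37→45
Batch 3: waits 45, runs 45→49
Sum = 0+14+27+37+45 = 123.
EDD (increasing due date): Batch 1 Batch 3 Batch 2 Batch 5 Batch 4.
Batch 1: waits 0, runs 0→8
Batch 3: waits 8, runs 8→12
Batch 2: waits 12, runs 12→26
Batch 5: waits 26, runs 26→39
Batch 4: waits 39, runs 39→49
Sum = 0+8+12+26+39 = 85.
SPT (increasing processing time): Batch 3 Batch 1 Batch 4 Batch 5 Batch 2.
Batch 3: waits 0, runs 0→4
Batch 1: waits 4, runs 4→12
Batch 4: waits 12, runs 12→22
Batch 5: waits 22, runs 22→35
Batch 2: waits 35, runs 35→49
Sum = 0+4+12+22+35 = 73.
LPT 123, EDD 85, SPT 73 → minimum 73.

73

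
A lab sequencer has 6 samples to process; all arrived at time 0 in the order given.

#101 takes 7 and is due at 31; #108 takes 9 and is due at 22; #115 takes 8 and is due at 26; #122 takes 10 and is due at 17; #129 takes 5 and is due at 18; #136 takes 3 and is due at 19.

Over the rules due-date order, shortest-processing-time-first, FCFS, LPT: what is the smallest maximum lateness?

11

EDD (increasing due date): #122 #129 #136 #108 #115 #101.
#122: 0→10, due 17, lateness -7
#129: 10→15, due 18, lateness -3
#136: 15→18, due 19, lateness -1
#108: 18→27, due 22, lateness 5
#115: 27→35, due 26, lateness 9
#101: 35→42, due 31, lateness 11
Maximum = 11.
SPT (increasing processing time): #136 #129 #101 #115 #108 #122.
#136: 0→3, due 19, lateness -16
#129: 3→8, due 18, lateness -10
#101: 8→15, due 31, lateness -16
#115: 15→23, due 26, lateness -3
#108: 23→32, due 22, lateness 10
#122: 32→42, due 17, lateness 25
Maximum = 25.
FIFO (arrival order): #101 #108 #115 #122 #129 #136.
#101: 0→7, due 31, lateness -24
#108: 7→16, due 22, lateness -6
#115: 16→24, due 26, lateness -2
#122: 24→34, due 17, lateness 17
#129: 34→39, due 18, lateness 21
#136: 39→42, due 19, lateness 23
Maximum = 23.
LPT (decreasing processing time): #122 #108 #115 #101 #129 #136.
#122: 0→10, due 17, lateness -7
#108: 10→19, due 22, lateness -3
#115: 19→27, due 26, lateness 1
#101: 27→34, due 31, lateness 3
#129: 34→39, due 18, lateness 21
#136: 39→42, due 19, lateness 23
Maximum = 23.
EDD 11, SPT 25, FIFO 23, LPT 23 → minimum 11.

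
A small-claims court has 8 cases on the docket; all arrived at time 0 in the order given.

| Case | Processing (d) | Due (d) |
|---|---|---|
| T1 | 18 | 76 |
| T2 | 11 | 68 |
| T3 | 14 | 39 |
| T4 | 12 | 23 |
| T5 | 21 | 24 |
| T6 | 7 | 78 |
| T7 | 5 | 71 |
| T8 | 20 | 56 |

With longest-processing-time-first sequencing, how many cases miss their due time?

LPT (decreasing processing time): T5 T8 T1 T3 T4 T2 T6 T7.
T5: 0→21, due 24, tardiness 0
T8: 21→41, due 56, tardiness 0
T1: 41→59, due 76, tardiness 0
T3: 59→73, due 39, tardiness 34
T4: 73→85, due 23, tardiness 62
T2: 85→96, due 68, tardiness 28
T6: 96→103, due 78, tardiness 25
T7: 103→108, due 71, tardiness 37
Late cases: 5.

5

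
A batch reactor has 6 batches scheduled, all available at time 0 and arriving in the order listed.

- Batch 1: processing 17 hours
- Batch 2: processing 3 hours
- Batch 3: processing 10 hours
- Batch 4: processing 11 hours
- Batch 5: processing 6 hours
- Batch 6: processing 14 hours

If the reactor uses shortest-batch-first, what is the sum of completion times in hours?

SPT (increasing processing time): Batch 2 Batch 5 Batch 3 Batch 4 Batch 6 Batch 1.
Batch 2: 0→3
Batch 5: 3→9
Batch 3: 9→19
Batch 4: 19→30
Batch 6: 30→44
Batch 1: 44→61
Sum = 3+9+19+30+44+61 = 166.

166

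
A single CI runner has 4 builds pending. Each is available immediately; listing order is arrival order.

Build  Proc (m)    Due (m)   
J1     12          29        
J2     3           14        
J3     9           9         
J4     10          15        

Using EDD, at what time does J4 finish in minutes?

22

EDD (increasing due date): J3 J2 J4 J1.
J3: 0→9
J2: 9→12
J4: 12→22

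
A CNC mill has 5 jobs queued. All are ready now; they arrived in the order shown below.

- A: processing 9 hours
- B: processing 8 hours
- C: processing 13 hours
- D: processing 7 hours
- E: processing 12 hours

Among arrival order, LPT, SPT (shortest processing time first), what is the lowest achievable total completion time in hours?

FIFO (arrival order): A B C D E.
A: 0→9
B: 9→17
C: 17→30
D: 30→37
E: 37→49
Sum = 9+17+30+37+49 = 142.
LPT (decreasing processing time): C E A B D.
C: 0→13
E: 13→25
A: 25→34
B: 34→42
D: 42→49
Sum = 13+25+34+42+49 = 163.
SPT (increasing processing time): D B A E C.
D: 0→7
B: 7→15
A: 15→24
E: 24→36
C: 36→49
Sum = 7+15+24+36+49 = 131.
FIFO 142, LPT 163, SPT 131 → minimum 131.

131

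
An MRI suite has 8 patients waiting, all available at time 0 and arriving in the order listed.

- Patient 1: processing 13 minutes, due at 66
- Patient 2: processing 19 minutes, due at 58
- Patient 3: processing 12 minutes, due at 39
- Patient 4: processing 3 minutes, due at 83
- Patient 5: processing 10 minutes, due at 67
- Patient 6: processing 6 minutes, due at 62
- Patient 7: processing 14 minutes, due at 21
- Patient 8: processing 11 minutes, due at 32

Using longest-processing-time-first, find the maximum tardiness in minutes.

37

LPT (decreasing processing time): Patient 2 Patient 7 Patient 1 Patient 3 Patient 8 Patient 5 Patient 6 Patient 4.
Patient 2: 0→19, due 58, tardiness 0
Patient 7: 19→33, due 21, tardiness 12
Patient 1: 33→46, due 66, tardiness 0
Patient 3: 46→58, due 39, tardiness 19
Patient 8: 58→69, due 32, tardiness 37
Patient 5: 69→79, due 67, tardiness 12
Patient 6: 79→85, due 62, tardiness 23
Patient 4: 85→88, due 83, tardiness 5
Maximum = 37.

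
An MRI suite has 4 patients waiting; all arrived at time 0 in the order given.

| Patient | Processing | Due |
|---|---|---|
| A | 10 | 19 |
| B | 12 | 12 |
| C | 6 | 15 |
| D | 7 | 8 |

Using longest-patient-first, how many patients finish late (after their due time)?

LPT (decreasing processing time): B A D C.
B: 0→12, due 12, tardiness 0
A: 12→22, due 19, tardiness 3
D: 22→29, due 8, tardiness 21
C: 29→35, due 15, tardiness 20
Late patients: 3.

3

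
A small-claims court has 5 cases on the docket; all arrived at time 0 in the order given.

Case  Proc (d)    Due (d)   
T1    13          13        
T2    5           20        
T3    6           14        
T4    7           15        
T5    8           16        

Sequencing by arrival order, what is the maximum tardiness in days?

23

FIFO (arrival order): T1 T2 T3 T4 T5.
T1: 0→13, due 13, tardiness 0
T2: 13→18, due 20, tardiness 0
T3: 18→24, due 14, tardiness 10
T4: 24→31, due 15, tardiness 16
T5: 31→39, due 16, tardiness 23
Maximum = 23.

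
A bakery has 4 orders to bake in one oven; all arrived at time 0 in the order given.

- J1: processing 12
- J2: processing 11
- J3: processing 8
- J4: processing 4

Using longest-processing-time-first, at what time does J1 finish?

LPT (decreasing processing time): J1 J2 J3 J4.
J1: 0→12

12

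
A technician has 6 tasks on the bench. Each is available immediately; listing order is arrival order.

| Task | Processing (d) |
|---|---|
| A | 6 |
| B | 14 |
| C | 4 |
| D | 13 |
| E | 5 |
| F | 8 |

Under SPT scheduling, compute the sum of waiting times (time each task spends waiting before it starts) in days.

SPT (increasing processing time): C E A F D B.
C: waits 0, runs 0→4
E: waits 4, runs 4→9
A: waits 9, runs 9→15
F: waits 15, runs 15→23
D: waits 23, runs 23→36
B: waits 36, runs 36→50
Sum = 0+4+9+15+23+36 = 87.

87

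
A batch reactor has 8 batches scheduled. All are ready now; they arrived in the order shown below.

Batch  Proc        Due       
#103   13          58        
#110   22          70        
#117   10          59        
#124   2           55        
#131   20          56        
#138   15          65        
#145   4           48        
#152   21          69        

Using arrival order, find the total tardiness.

104

FIFO (arrival order): #103 #110 #117 #124 #131 #138 #145 #152.
#103: 0→13, due 58, tardiness 0
#110: 13→35, due 70, tardiness 0
#117: 35→45, due 59, tardiness 0
#124: 45→47, due 55, tardiness 0
#131: 47→67, due 56, tardiness 11
#138: 67→82, due 65, tardiness 17
#145: 82→86, due 48, tardiness 38
#152: 86→107, due 69, tardiness 38
Sum = 0+0+0+0+11+17+38+38 = 104.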